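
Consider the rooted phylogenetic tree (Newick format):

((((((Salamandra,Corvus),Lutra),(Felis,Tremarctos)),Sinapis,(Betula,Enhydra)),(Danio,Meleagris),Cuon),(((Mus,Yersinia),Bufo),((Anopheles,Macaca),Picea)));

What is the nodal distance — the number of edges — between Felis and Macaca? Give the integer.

The MRCA of Felis and Macaca is the root of the tree.
From Felis up to that node: 5 branches. From Macaca up to the same node: 4 branches. Total: 5 + 4 = 9.

9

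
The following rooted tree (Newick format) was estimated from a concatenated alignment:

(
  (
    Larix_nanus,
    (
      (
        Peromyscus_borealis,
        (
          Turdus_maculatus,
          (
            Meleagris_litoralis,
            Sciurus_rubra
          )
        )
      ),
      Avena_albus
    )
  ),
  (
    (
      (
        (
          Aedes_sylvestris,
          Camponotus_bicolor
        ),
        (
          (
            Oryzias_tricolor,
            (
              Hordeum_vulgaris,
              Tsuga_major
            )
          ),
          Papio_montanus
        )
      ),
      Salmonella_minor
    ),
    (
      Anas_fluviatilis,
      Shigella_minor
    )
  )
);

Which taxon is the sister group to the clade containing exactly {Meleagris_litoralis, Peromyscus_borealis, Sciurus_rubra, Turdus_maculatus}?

Avena_albus

The clade containing exactly {Meleagris_litoralis, Peromyscus_borealis, Sciurus_rubra, Turdus_maculatus} attaches to the tree at the node subtending ((Peromyscus_borealis,(Turdus_maculatus,(Meleagris_litoralis,Sciurus_rubra))),Avena_albus).
The other lineage descending from that same node — the sister group — is the single tip Avena_albus.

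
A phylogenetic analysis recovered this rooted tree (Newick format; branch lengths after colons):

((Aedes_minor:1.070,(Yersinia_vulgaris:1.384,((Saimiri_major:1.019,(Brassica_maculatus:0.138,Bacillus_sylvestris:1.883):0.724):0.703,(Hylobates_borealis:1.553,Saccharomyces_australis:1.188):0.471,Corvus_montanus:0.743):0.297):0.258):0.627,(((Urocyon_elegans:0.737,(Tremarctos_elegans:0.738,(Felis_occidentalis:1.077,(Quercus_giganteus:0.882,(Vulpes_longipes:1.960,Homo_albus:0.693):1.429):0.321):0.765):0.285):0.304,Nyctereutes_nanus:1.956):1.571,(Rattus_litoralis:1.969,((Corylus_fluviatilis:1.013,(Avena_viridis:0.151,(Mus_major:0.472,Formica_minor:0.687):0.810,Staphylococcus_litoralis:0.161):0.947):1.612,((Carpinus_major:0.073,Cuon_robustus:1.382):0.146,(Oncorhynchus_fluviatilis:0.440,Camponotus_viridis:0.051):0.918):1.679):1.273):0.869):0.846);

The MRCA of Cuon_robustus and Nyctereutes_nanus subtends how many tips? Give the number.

The MRCA of Cuon_robustus and Nyctereutes_nanus is the node subtending (((Urocyon_elegans,(Tremarctos_elegans,(Felis_occidentalis,(Quercus_giganteus,(Vulpes_longipes,Homo_albus))))),Nyctereutes_nanus),(Rattus_litoralis,((Corylus_fluviatilis,(Avena_viridis,(Mus_major,Formica_minor),Staphylococcus_litoralis)),((Carpinus_major,Cuon_robustus),(Oncorhynchus_fluviatilis,Camponotus_viridis))))).
That clade contains 17 terminal taxa: Avena_viridis, Camponotus_viridis, Carpinus_major, Corylus_fluviatilis, Cuon_robustus, Felis_occidentalis, Formica_minor, Homo_albus, Mus_major, Nyctereutes_nanus, Oncorhynchus_fluviatilis, Quercus_giganteus, Rattus_litoralis, Staphylococcus_litoralis, Tremarctos_elegans, Urocyon_elegans, Vulpes_longipes.

17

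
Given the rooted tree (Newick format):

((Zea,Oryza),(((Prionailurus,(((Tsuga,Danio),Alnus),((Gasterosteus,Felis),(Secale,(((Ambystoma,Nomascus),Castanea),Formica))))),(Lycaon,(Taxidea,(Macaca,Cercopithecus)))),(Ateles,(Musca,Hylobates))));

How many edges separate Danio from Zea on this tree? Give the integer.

9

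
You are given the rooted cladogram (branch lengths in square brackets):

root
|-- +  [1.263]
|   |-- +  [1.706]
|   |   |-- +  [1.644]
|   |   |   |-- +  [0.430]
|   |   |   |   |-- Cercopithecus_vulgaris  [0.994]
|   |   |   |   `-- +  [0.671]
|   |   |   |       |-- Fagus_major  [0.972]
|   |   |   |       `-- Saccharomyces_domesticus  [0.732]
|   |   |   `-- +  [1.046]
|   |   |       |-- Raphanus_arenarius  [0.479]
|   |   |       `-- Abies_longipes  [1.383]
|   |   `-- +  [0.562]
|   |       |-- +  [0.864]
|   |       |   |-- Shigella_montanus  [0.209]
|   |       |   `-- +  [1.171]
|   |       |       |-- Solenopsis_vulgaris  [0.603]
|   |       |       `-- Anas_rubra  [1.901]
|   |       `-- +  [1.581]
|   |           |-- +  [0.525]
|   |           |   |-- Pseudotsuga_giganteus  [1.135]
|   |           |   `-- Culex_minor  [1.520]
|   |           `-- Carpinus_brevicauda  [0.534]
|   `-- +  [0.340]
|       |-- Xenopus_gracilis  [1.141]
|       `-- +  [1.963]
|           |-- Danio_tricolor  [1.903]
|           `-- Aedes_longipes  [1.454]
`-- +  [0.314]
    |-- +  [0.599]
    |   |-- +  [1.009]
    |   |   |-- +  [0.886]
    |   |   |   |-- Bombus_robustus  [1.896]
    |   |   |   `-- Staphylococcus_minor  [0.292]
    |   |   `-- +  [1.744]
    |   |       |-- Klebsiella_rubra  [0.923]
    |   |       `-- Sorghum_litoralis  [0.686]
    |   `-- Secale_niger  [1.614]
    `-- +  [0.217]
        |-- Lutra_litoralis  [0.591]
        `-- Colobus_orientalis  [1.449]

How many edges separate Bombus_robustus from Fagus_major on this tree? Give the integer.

The MRCA of Bombus_robustus and Fagus_major is the root of the tree.
From Bombus_robustus up to that node: 5 branches. From Fagus_major up to the same node: 6 branches. Total: 5 + 6 = 11.

11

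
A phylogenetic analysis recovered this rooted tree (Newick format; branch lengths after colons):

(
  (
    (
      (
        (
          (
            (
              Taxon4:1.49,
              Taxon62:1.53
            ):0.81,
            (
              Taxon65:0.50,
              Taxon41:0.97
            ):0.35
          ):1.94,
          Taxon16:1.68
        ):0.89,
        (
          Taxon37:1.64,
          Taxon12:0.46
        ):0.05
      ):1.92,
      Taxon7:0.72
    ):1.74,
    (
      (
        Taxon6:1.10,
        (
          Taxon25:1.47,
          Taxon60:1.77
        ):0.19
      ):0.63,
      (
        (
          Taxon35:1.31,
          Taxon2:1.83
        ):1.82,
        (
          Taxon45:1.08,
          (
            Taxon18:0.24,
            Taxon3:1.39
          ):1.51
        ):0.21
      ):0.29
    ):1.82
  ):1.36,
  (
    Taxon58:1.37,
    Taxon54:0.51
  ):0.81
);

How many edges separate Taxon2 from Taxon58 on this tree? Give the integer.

7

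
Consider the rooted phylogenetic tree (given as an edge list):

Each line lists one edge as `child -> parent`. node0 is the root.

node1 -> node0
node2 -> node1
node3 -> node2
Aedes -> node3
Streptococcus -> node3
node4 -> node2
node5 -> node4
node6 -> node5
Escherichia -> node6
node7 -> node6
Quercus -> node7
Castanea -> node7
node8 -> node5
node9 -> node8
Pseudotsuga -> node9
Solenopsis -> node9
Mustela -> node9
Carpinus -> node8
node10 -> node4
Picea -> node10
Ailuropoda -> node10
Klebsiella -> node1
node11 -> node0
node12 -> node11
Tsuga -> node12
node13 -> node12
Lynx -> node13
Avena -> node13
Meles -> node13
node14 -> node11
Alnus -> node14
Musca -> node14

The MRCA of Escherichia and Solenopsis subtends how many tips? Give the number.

7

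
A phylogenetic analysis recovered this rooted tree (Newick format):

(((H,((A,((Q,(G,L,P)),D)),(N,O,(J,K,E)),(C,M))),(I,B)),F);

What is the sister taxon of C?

M

C attaches to the tree at the node subtending (C,M).
The other lineage descending from that same node — the sister group — is the single tip M.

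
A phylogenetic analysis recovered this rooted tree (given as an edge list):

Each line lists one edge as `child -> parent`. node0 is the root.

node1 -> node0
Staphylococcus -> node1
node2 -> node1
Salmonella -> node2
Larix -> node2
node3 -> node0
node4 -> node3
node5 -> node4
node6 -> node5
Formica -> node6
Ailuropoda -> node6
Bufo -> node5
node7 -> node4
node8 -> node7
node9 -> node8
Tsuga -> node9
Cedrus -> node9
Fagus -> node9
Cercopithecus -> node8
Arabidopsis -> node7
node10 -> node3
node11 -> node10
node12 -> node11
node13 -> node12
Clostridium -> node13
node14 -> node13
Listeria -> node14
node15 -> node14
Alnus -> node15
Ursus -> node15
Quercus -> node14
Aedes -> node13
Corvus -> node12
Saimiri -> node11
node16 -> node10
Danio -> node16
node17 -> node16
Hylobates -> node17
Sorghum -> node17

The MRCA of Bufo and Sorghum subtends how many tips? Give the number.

19

The MRCA of Bufo and Sorghum is the node subtending ((((Formica,Ailuropoda),Bufo),(((Tsuga,Cedrus,Fagus),Cercopithecus),Arabidopsis)),((((Clostridium,(Listeria,(Alnus,Ursus),Quercus),Aedes),Corvus),Saimiri),(Danio,(Hylobates,Sorghum)))).
That clade contains 19 terminal taxa: Aedes, Ailuropoda, Alnus, Arabidopsis, Bufo, Cedrus, Cercopithecus, Clostridium, Corvus, Danio, Fagus, Formica, Hylobates, Listeria, Quercus, Saimiri, Sorghum, Tsuga, Ursus.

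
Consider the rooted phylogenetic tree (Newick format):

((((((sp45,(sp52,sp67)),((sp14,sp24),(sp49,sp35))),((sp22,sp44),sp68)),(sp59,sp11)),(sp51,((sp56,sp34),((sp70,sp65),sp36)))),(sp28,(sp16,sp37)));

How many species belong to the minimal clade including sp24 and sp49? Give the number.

4

The MRCA of sp24 and sp49 is the node subtending ((sp14,sp24),(sp49,sp35)).
That clade contains 4 terminal taxa: sp14, sp24, sp35, sp49.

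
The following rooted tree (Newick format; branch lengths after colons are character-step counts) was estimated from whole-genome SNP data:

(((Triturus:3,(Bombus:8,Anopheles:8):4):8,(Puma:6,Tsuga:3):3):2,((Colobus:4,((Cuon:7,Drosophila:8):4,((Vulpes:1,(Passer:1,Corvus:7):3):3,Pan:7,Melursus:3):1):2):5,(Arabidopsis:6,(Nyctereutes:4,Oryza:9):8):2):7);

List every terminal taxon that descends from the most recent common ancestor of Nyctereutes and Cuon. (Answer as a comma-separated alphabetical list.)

Arabidopsis, Colobus, Corvus, Cuon, Drosophila, Melursus, Nyctereutes, Oryza, Pan, Passer, Vulpes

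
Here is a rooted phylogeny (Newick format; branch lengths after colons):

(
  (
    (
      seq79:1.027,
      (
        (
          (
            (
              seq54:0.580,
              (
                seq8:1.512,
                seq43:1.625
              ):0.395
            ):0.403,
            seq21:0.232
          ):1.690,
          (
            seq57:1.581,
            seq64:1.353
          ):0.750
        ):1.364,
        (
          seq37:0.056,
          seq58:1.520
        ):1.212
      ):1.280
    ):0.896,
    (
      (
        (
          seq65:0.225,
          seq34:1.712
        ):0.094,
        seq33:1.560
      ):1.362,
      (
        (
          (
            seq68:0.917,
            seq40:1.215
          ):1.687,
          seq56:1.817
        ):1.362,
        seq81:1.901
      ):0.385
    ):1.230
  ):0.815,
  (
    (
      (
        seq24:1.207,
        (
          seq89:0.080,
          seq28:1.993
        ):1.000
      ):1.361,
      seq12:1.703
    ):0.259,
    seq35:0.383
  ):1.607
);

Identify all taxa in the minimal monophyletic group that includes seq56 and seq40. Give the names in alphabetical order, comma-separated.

Tracing seq56: it sits inside ((seq68,seq40),seq56).
Tracing seq40: it sits inside (seq68,seq40).
The smallest clade enclosing both is ((seq68,seq40),seq56); the answer is its 3 terminal taxa in alphabetical order.

seq40, seq56, seq68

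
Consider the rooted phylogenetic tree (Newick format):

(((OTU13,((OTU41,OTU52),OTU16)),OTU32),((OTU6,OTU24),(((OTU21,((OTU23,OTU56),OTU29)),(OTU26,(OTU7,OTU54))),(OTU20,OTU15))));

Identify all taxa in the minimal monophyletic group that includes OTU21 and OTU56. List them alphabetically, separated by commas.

Tracing OTU21: it sits inside (OTU21,((OTU23,OTU56),OTU29)).
Tracing OTU56: it sits inside (OTU23,OTU56).
The smallest clade enclosing both is (OTU21,((OTU23,OTU56),OTU29)); the answer is its 4 terminal taxa in alphabetical order.

OTU21, OTU23, OTU29, OTU56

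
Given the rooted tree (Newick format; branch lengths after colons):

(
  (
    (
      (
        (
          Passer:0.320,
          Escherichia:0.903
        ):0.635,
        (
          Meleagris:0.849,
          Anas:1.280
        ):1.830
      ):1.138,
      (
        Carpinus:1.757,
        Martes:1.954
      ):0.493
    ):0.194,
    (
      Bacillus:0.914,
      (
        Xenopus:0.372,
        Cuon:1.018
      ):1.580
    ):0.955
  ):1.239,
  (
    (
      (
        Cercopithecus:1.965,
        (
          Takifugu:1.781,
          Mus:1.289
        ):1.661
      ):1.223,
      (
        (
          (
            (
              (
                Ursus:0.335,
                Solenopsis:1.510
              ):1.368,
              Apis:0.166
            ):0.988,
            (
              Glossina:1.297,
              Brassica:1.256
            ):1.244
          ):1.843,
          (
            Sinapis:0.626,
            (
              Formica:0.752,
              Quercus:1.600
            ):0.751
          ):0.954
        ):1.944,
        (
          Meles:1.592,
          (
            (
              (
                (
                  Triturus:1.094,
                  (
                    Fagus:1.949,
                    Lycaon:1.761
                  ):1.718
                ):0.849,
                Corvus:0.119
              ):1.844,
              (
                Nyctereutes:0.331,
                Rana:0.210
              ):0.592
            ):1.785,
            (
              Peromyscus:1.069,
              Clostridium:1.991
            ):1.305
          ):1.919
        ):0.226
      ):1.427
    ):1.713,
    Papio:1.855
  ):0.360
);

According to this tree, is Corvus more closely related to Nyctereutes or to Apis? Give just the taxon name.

The MRCA of Corvus and Nyctereutes subtends (((Triturus,(Fagus,Lycaon)),Corvus),(Nyctereutes,Rana)) (6 taxa).
The MRCA of Corvus and Apis subtends (((((Ursus,Solenopsis),Apis),(Glossina,Brassica)),(Sinapis,(Formica,Quercus))),(Meles,((((Triturus,(Fagus,Lycaon)),Corvus),(Nyctereutes,Rana)),(Peromyscus,Clostridium)))) (17 taxa).
The first is nested inside the second, so Corvus shares a more recent common ancestor with Nyctereutes.

Nyctereutes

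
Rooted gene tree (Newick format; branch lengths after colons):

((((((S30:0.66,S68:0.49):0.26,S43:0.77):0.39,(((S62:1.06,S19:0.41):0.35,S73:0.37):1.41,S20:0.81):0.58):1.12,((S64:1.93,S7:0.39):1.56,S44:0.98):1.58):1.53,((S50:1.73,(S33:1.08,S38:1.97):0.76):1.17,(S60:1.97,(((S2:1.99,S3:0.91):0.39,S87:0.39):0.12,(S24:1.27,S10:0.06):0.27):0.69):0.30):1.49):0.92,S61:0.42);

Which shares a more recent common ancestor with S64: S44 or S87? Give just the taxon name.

S44

The MRCA of S64 and S44 subtends ((S64,S7),S44) (3 taxa).
The MRCA of S64 and S87 subtends (((((S30,S68),S43),(((S62,S19),S73),S20)),((S64,S7),S44)),((S50,(S33,S38)),(S60,(((S2,S3),S87),(S24,S10))))) (19 taxa).
The first is nested inside the second, so S64 shares a more recent common ancestor with S44.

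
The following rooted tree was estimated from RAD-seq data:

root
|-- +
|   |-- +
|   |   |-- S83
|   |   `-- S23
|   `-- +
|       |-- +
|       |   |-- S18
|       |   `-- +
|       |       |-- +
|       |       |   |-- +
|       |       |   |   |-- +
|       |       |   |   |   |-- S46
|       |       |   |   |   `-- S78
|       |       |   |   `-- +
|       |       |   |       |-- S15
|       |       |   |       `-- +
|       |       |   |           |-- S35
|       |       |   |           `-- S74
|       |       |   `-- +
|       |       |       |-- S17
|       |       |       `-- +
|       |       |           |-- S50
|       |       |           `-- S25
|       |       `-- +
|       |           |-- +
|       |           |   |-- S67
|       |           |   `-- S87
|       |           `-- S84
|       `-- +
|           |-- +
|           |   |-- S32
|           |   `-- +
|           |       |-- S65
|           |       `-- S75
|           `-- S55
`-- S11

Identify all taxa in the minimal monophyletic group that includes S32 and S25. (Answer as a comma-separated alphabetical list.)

S15, S17, S18, S25, S32, S35, S46, S50, S55, S65, S67, S74, S75, S78, S84, S87

Tracing S32: it sits inside (S32,(S65,S75)).
Tracing S25: it sits inside (S50,S25).
The smallest clade enclosing both is ((S18,((((S46,S78),(S15,(S35,S74))),(S17,(S50,S25))),((S67,S87),S84))),((S32,(S65,S75)),S55)); the answer is its 16 terminal taxa in alphabetical order.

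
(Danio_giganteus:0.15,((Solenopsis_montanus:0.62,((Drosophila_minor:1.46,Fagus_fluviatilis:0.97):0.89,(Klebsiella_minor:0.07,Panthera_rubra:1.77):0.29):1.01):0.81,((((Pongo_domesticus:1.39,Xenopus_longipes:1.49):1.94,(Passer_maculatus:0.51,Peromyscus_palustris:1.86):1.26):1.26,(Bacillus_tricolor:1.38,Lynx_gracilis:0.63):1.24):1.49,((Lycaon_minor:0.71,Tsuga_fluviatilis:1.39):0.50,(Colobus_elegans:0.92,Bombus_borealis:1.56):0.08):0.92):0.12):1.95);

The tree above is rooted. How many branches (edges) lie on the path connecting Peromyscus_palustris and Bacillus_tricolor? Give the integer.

5

The MRCA of Peromyscus_palustris and Bacillus_tricolor is the node subtending (((Pongo_domesticus,Xenopus_longipes),(Passer_maculatus,Peromyscus_palustris)),(Bacillus_tricolor,Lynx_gracilis)).
From Peromyscus_palustris up to that node: 3 branches. From Bacillus_tricolor up to the same node: 2 branches. Total: 3 + 2 = 5.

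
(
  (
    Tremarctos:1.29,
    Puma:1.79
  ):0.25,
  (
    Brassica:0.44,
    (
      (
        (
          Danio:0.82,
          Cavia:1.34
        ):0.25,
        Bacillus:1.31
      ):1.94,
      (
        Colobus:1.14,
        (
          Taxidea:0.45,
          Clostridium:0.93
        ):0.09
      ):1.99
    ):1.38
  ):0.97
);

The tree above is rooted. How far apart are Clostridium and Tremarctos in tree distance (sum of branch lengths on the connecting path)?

6.90

The path runs Clostridium → … → MRCA → … → Tremarctos; the MRCA is the root of the tree.
Branch lengths along that path: 0.93 + 0.09 + 1.99 + 1.38 + 0.97 + 0.25 + 1.29 = 6.90.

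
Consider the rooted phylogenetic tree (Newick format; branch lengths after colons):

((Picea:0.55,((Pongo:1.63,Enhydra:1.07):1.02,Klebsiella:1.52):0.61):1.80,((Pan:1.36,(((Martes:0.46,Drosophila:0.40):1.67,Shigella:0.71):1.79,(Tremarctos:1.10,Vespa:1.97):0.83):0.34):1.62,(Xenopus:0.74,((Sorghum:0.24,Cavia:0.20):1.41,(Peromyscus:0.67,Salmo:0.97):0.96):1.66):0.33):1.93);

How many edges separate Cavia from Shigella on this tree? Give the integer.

8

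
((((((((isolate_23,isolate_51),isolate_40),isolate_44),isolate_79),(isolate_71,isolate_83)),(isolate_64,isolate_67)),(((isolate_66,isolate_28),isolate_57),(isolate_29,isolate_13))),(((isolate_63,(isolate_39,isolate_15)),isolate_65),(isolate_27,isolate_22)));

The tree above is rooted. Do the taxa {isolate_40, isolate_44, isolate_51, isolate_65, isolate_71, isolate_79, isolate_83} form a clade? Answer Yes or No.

No

The MRCA of the listed taxa is the root, so the smallest clade containing them is the whole tree.
That clade also contains isolate_13, isolate_15, isolate_22, isolate_23, isolate_27, isolate_28, isolate_29, isolate_39, isolate_57, isolate_63, isolate_64, isolate_66, isolate_67, which are not in the proposed group, so the group is not monophyletic.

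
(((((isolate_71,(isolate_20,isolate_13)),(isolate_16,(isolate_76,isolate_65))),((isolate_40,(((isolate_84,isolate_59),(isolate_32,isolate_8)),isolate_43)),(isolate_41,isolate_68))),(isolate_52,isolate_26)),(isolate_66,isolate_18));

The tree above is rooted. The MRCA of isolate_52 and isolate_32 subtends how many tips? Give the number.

16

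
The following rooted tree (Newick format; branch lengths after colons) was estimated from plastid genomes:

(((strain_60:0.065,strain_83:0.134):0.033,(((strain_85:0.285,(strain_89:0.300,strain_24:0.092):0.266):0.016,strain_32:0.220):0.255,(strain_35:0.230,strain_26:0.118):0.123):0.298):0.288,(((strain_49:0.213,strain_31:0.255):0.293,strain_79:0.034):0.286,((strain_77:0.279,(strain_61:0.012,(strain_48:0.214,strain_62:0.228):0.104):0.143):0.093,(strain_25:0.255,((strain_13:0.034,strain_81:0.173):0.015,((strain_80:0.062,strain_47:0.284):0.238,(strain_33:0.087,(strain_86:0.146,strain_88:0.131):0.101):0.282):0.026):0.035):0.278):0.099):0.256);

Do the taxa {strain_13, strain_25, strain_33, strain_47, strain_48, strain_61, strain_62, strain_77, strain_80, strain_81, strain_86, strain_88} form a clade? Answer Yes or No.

Yes

The most recent common ancestor of these taxa subtends ((strain_77,(strain_61,(strain_48,strain_62))),(strain_25,((strain_13,strain_81),((strain_80,strain_47),(strain_33,(strain_86,strain_88)))))).
That clade has exactly 12 tips — every listed taxon and nothing else — so the group is monophyletic.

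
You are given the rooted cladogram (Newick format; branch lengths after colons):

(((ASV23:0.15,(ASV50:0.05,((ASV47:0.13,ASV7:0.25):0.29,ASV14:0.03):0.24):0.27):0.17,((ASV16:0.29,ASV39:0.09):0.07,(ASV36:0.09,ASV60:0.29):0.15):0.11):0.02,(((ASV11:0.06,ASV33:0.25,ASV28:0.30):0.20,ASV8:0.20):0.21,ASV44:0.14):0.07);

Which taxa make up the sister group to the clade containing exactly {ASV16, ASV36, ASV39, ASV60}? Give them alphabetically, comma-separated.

ASV14, ASV23, ASV47, ASV50, ASV7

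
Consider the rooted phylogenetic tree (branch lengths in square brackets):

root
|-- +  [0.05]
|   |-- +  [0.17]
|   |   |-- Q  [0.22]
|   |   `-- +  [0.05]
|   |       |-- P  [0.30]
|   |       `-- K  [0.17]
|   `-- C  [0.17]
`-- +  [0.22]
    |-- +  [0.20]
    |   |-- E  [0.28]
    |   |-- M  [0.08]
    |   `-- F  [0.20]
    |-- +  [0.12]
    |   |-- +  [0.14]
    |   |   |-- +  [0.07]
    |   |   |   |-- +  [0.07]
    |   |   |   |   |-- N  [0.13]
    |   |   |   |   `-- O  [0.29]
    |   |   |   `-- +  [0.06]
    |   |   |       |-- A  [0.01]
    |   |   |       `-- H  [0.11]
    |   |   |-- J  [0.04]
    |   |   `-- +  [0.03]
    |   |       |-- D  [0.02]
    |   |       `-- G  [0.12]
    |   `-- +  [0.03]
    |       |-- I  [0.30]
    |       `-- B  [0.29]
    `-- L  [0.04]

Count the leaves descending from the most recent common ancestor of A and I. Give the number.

9

The MRCA of A and I is the node subtending ((((N,O),(A,H)),J,(D,G)),(I,B)).
That clade contains 9 terminal taxa: A, B, D, G, H, I, J, N, O.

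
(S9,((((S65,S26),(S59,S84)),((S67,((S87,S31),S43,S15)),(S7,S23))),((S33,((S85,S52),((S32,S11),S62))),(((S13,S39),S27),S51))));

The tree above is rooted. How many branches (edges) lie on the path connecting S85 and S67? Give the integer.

9

The MRCA of S85 and S67 is the node subtending ((((S65,S26),(S59,S84)),((S67,((S87,S31),S43,S15)),(S7,S23))),((S33,((S85,S52),((S32,S11),S62))),(((S13,S39),S27),S51))).
From S85 up to that node: 5 branches. From S67 up to the same node: 4 branches. Total: 5 + 4 = 9.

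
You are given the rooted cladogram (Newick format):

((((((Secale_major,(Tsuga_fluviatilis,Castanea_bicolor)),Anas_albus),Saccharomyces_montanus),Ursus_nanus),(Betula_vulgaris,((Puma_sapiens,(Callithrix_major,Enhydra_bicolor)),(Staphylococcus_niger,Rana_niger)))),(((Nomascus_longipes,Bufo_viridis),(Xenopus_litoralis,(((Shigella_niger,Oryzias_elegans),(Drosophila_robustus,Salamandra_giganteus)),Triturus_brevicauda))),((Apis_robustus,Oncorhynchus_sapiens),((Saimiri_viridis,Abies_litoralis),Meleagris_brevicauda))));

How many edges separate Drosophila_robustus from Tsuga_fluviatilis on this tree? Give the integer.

14

The MRCA of Drosophila_robustus and Tsuga_fluviatilis is the root of the tree.
From Drosophila_robustus up to that node: 7 branches. From Tsuga_fluviatilis up to the same node: 7 branches. Total: 7 + 7 = 14.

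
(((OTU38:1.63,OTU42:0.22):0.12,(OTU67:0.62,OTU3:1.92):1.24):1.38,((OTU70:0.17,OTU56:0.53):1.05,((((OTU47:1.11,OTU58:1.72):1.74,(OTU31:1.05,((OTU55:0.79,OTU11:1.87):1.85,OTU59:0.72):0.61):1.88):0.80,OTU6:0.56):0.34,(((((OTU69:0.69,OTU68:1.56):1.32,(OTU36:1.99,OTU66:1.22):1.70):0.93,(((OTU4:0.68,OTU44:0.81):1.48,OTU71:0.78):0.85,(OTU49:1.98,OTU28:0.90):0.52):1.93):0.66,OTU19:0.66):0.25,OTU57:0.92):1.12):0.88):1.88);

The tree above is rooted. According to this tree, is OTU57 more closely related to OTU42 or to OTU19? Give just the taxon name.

OTU19

The MRCA of OTU57 and OTU19 subtends (((((OTU69,OTU68),(OTU36,OTU66)),(((OTU4,OTU44),OTU71),(OTU49,OTU28))),OTU19),OTU57) (11 taxa).
The MRCA of OTU57 and OTU42 is the root, subtending the entire tree (24 taxa).
The first is nested inside the second, so OTU57 shares a more recent common ancestor with OTU19.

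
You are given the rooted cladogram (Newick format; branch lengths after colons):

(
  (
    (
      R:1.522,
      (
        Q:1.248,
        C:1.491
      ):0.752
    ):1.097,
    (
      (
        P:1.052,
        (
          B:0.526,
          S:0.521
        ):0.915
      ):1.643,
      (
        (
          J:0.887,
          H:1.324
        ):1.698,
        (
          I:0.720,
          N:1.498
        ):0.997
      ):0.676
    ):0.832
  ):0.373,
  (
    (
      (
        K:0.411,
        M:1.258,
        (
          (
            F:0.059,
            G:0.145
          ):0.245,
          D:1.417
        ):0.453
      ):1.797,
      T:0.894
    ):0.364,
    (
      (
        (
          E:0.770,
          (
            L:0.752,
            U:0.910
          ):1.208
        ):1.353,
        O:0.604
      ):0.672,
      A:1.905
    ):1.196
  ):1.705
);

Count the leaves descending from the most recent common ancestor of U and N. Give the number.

21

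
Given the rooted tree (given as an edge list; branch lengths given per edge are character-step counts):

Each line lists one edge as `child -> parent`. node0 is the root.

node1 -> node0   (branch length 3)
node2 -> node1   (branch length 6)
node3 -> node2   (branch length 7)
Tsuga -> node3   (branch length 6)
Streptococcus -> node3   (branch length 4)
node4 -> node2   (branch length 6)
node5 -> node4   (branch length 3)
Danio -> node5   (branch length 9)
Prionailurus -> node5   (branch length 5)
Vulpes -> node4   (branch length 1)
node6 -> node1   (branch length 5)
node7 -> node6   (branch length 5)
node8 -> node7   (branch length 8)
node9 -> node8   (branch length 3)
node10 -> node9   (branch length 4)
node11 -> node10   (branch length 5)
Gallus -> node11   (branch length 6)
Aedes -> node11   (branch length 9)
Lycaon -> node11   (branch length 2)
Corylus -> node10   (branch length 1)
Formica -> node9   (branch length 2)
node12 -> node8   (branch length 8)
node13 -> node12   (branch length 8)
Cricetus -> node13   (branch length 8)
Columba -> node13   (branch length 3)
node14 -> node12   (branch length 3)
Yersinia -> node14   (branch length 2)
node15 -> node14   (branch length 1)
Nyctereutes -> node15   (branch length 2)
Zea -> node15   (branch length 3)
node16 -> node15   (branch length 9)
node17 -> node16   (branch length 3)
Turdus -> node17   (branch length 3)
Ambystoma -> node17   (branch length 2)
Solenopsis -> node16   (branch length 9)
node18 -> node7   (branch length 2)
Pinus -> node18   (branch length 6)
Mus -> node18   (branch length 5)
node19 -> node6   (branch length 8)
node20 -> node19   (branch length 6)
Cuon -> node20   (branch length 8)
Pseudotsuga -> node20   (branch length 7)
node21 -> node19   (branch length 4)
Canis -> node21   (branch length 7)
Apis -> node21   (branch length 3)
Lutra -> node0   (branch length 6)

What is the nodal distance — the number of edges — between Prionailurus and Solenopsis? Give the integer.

12

The MRCA of Prionailurus and Solenopsis is the node subtending (((Tsuga,Streptococcus),((Danio,Prionailurus),Vulpes)),((((((Gallus,Aedes,Lycaon),Corylus),Formica),((Cricetus,Columba),(Yersinia,(Nyctereutes,Zea,((Turdus,Ambystoma),Solenopsis))))),(Pinus,Mus)),((Cuon,Pseudotsuga),(Canis,Apis)))).
From Prionailurus up to that node: 4 branches. From Solenopsis up to the same node: 8 branches. Total: 4 + 8 = 12.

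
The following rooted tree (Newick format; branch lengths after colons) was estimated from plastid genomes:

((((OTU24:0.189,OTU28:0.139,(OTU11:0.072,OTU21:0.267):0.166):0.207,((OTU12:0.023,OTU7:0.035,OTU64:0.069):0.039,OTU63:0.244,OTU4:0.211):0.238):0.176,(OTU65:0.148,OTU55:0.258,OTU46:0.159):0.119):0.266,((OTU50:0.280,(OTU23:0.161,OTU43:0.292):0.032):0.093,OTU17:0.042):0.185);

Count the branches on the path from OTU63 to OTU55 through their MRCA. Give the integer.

The MRCA of OTU63 and OTU55 is the node subtending (((OTU24,OTU28,(OTU11,OTU21)),((OTU12,OTU7,OTU64),OTU63,OTU4)),(OTU65,OTU55,OTU46)).
From OTU63 up to that node: 3 branches. From OTU55 up to the same node: 2 branches. Total: 3 + 2 = 5.

5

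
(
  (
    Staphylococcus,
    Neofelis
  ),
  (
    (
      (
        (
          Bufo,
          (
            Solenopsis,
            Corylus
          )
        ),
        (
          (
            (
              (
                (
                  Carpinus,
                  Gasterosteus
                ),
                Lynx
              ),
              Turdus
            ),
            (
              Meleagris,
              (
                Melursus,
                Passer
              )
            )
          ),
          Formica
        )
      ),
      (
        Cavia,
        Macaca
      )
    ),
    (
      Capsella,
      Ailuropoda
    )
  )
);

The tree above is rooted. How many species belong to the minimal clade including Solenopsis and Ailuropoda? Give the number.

The MRCA of Solenopsis and Ailuropoda is the node subtending ((((Bufo,(Solenopsis,Corylus)),(((((Carpinus,Gasterosteus),Lynx),Turdus),(Meleagris,(Melursus,Passer))),Formica)),(Cavia,Macaca)),(Capsella,Ailuropoda)).
That clade contains 15 terminal taxa: Ailuropoda, Bufo, Capsella, Carpinus, Cavia, Corylus, Formica, Gasterosteus, Lynx, Macaca, Meleagris, Melursus, Passer, Solenopsis, Turdus.

15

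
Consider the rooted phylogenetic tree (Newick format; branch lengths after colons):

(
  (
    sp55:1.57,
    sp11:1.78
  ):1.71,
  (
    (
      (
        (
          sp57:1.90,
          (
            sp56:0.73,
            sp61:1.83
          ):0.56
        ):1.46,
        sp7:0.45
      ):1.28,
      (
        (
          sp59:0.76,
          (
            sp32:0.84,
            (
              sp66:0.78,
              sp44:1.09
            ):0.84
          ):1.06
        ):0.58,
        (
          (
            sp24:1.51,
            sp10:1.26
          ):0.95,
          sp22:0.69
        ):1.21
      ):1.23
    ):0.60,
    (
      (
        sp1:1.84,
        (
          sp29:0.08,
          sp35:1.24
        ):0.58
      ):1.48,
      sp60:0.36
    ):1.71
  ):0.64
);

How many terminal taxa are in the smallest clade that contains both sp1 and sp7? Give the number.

15

The MRCA of sp1 and sp7 is the node subtending ((((sp57,(sp56,sp61)),sp7),((sp59,(sp32,(sp66,sp44))),((sp24,sp10),sp22))),((sp1,(sp29,sp35)),sp60)).
That clade contains 15 terminal taxa: sp1, sp10, sp22, sp24, sp29, sp32, sp35, sp44, sp56, sp57, sp59, sp60, sp61, sp66, sp7.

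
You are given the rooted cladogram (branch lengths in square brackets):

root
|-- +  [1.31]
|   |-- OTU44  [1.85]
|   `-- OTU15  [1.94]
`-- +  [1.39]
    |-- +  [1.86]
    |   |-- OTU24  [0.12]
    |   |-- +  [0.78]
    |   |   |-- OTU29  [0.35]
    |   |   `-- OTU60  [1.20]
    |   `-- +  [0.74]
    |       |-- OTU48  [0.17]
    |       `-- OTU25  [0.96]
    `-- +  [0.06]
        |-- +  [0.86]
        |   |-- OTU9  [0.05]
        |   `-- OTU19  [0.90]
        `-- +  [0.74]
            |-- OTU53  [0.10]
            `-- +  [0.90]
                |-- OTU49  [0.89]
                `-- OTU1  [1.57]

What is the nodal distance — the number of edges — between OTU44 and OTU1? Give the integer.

The MRCA of OTU44 and OTU1 is the root of the tree.
From OTU44 up to that node: 2 branches. From OTU1 up to the same node: 5 branches. Total: 2 + 5 = 7.

7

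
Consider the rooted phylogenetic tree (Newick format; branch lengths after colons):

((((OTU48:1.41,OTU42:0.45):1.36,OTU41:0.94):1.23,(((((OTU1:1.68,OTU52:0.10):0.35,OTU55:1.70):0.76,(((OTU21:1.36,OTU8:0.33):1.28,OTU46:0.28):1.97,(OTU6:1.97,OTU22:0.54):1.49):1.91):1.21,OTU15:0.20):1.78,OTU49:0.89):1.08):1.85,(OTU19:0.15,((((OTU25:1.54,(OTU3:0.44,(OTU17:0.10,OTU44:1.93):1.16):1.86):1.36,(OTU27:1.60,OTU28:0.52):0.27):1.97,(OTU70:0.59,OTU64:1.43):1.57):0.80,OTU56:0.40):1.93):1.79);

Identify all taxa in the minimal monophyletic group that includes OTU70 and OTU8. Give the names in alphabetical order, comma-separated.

Tracing OTU70: it sits inside (OTU70,OTU64).
Tracing OTU8: it sits inside (OTU21,OTU8).
The smallest clade enclosing both is the whole tree (their MRCA is the root), so the answer is all 23 tips in alphabetical order.

OTU1, OTU15, OTU17, OTU19, OTU21, OTU22, OTU25, OTU27, OTU28, OTU3, OTU41, OTU42, OTU44, OTU46, OTU48, OTU49, OTU52, OTU55, OTU56, OTU6, OTU64, OTU70, OTU8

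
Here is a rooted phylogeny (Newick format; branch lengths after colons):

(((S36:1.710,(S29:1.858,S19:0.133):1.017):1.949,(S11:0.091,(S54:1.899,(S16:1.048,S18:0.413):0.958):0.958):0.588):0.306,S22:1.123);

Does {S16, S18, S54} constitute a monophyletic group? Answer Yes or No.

Yes

The most recent common ancestor of these taxa subtends (S54,(S16,S18)).
That clade has exactly 3 tips — every listed taxon and nothing else — so the group is monophyletic.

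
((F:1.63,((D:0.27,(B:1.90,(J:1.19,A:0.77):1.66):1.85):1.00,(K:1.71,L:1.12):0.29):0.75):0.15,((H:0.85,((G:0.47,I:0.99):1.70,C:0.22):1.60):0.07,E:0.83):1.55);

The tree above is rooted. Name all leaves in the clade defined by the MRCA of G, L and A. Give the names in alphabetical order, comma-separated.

A, B, C, D, E, F, G, H, I, J, K, L

Tracing G: it sits inside (G,I).
Tracing L: it sits inside (K,L).
Tracing A: it sits inside (J,A).
The smallest clade enclosing all 3 is the whole tree (their MRCA is the root), so the answer is all 12 tips in alphabetical order.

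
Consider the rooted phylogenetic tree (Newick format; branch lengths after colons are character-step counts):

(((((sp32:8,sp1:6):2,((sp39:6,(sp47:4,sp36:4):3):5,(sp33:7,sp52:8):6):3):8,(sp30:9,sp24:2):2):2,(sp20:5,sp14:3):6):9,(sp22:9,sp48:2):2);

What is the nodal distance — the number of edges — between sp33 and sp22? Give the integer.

The MRCA of sp33 and sp22 is the root of the tree.
From sp33 up to that node: 6 branches. From sp22 up to the same node: 2 branches. Total: 6 + 2 = 8.

8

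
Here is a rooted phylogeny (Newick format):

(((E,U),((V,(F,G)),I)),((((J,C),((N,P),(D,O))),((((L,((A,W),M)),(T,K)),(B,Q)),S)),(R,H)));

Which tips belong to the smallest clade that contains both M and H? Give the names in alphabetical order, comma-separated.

A, B, C, D, H, J, K, L, M, N, O, P, Q, R, S, T, W

Tracing M: it sits inside ((A,W),M).
Tracing H: it sits inside (R,H).
The smallest clade enclosing both is ((((J,C),((N,P),(D,O))),((((L,((A,W),M)),(T,K)),(B,Q)),S)),(R,H)); the answer is its 17 terminal taxa in alphabetical order.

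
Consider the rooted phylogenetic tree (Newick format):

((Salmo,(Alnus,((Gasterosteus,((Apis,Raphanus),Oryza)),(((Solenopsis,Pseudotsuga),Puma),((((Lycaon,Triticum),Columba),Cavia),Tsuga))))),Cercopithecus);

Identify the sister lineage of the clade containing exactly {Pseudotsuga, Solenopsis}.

Puma

The clade containing exactly {Pseudotsuga, Solenopsis} attaches to the tree at the node subtending ((Solenopsis,Pseudotsuga),Puma).
The other lineage descending from that same node — the sister group — is the single tip Puma.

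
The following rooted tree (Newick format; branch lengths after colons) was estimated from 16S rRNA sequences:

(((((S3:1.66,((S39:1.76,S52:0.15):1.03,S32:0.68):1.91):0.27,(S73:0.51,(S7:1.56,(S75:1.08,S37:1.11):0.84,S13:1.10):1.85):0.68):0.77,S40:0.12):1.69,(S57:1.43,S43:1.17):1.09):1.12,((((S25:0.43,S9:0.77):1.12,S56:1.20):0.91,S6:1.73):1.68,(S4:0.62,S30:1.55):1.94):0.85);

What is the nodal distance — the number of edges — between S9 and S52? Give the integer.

12

The MRCA of S9 and S52 is the root of the tree.
From S9 up to that node: 5 branches. From S52 up to the same node: 7 branches. Total: 5 + 7 = 12.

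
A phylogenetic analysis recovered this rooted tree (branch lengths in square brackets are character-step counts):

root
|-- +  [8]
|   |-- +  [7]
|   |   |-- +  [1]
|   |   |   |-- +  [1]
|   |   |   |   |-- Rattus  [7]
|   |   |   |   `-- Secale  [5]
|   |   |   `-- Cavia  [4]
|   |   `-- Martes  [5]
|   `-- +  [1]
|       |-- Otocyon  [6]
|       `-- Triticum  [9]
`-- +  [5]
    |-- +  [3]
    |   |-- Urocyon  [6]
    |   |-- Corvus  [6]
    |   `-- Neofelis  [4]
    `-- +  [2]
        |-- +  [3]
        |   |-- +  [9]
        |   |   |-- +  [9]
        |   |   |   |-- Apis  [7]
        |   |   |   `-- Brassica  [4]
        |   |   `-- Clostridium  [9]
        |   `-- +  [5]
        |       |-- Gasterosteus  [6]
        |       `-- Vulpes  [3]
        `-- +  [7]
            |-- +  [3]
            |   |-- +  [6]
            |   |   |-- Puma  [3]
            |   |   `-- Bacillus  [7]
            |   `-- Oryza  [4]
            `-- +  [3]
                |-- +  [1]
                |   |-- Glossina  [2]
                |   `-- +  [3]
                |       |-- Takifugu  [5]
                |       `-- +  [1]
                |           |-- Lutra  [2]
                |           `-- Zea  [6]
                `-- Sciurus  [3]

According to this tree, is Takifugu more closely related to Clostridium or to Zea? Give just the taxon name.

Zea

The MRCA of Takifugu and Zea subtends (Takifugu,(Lutra,Zea)) (3 taxa).
The MRCA of Takifugu and Clostridium subtends ((((Apis,Brassica),Clostridium),(Gasterosteus,Vulpes)),(((Puma,Bacillus),Oryza),((Glossina,(Takifugu,(Lutra,Zea))),Sciurus))) (13 taxa).
The first is nested inside the second, so Takifugu shares a more recent common ancestor with Zea.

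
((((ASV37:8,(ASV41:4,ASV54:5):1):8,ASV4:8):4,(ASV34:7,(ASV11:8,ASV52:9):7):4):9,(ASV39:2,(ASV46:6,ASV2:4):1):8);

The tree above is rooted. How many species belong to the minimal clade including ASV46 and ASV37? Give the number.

10

The MRCA of ASV46 and ASV37 is the root, so the clade is the entire tree.
That clade contains 10 terminal taxa: ASV11, ASV2, ASV34, ASV37, ASV39, ASV4, ASV41, ASV46, ASV52, ASV54.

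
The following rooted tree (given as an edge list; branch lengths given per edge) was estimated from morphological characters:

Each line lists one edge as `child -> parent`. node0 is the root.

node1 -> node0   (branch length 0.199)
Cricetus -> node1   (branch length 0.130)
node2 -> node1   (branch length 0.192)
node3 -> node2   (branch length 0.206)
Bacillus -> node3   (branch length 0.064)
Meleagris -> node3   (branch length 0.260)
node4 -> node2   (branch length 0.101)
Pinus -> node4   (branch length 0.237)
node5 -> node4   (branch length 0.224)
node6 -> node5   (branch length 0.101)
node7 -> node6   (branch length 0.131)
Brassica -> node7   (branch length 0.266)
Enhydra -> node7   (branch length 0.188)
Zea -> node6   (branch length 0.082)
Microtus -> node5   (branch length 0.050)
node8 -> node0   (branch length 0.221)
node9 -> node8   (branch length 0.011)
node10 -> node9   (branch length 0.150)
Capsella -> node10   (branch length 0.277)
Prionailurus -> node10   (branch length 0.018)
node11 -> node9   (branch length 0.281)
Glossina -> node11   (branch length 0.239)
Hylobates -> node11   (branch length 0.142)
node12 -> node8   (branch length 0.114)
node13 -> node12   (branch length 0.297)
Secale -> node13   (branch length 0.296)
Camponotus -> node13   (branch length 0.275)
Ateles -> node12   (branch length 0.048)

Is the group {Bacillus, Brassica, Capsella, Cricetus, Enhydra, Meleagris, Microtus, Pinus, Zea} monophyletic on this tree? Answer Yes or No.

No

The MRCA of the listed taxa is the root, so the smallest clade containing them is the whole tree.
That clade also contains Ateles, Camponotus, Glossina, Hylobates, Prionailurus, Secale, which are not in the proposed group, so the group is not monophyletic.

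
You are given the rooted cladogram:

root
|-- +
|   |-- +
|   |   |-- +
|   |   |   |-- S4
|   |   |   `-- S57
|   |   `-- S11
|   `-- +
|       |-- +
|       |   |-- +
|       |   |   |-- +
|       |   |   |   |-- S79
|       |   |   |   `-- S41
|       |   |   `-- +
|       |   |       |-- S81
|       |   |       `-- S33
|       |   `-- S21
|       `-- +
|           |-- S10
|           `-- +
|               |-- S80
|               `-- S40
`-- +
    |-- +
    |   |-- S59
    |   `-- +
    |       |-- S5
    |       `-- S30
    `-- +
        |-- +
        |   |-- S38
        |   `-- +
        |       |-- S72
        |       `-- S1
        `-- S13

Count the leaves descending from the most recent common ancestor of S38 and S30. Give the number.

7

The MRCA of S38 and S30 is the node subtending ((S59,(S5,S30)),((S38,(S72,S1)),S13)).
That clade contains 7 terminal taxa: S1, S13, S30, S38, S5, S59, S72.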